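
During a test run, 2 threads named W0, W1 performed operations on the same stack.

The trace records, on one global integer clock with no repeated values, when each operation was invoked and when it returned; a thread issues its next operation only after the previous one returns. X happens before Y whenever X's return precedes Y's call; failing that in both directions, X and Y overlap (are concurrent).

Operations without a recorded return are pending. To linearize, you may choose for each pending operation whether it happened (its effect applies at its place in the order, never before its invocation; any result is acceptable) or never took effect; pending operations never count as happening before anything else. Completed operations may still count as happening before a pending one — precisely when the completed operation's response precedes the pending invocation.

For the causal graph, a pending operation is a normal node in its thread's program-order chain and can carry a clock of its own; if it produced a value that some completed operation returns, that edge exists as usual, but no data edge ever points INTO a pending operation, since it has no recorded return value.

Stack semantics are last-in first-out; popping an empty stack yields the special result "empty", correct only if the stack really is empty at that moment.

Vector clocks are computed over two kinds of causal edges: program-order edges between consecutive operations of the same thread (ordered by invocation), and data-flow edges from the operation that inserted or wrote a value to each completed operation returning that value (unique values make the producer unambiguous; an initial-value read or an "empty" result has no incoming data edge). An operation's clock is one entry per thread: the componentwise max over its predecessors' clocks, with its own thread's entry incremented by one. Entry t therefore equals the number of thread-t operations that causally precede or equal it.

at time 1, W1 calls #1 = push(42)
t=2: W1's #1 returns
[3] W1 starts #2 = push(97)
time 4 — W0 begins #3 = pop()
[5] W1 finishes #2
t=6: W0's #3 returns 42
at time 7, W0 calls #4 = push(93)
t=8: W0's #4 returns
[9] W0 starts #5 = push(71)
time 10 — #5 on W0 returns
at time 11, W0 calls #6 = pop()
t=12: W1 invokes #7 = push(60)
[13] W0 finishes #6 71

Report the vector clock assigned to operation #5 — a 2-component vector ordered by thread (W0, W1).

(3, 1)

invoked at 1, #1 has no predecessors; its own W1 bump gives (0, 1)
#2, invoked 3, takes VC(#1)=(0, 1) under max, adds 1 for W1 → (0, 2)
#3, invoked 4, takes VC(#1)=(0, 1) under max, adds 1 for W0 → (1, 1)
#7, invoked 12, takes VC(#2)=(0, 2) under max, adds 1 for W1 → (0, 3)
#4, invoked 7, takes VC(#3)=(1, 1) under max, adds 1 for W0 → (2, 1)
#5, invoked 9, takes VC(#4)=(2, 1) under max, adds 1 for W0 → (3, 1)
#6, invoked 11, takes VC(#5)=(3, 1) under max, adds 1 for W0 → (4, 1)
target: VC(#5) = (3, 1)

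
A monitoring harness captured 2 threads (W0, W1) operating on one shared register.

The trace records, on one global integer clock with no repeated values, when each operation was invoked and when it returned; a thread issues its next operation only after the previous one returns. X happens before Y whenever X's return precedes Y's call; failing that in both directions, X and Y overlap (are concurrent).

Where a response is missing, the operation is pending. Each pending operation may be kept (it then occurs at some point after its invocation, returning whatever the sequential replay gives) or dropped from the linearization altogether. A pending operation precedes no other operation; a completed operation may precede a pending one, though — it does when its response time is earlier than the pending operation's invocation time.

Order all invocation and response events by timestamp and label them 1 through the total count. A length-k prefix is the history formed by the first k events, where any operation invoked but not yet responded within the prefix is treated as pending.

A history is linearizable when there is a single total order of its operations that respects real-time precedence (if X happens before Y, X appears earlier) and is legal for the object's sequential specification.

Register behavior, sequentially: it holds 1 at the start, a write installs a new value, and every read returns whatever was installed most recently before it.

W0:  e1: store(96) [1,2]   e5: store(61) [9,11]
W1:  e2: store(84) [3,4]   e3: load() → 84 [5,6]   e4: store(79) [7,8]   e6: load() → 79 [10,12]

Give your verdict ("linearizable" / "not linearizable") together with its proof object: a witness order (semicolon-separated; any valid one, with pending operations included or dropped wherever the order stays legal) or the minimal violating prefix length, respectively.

linearizable — witness: e1; e2; e3; e4; e6; e5

step 1: e1 store(96) — value 96
step 2: e2 store(84) — value 84
step 3: e3 load() → 84 — value 84
step 4: e4 store(79) — value 79
step 5: e6 load() → 79 — value 79
step 6: e5 store(61) — value 61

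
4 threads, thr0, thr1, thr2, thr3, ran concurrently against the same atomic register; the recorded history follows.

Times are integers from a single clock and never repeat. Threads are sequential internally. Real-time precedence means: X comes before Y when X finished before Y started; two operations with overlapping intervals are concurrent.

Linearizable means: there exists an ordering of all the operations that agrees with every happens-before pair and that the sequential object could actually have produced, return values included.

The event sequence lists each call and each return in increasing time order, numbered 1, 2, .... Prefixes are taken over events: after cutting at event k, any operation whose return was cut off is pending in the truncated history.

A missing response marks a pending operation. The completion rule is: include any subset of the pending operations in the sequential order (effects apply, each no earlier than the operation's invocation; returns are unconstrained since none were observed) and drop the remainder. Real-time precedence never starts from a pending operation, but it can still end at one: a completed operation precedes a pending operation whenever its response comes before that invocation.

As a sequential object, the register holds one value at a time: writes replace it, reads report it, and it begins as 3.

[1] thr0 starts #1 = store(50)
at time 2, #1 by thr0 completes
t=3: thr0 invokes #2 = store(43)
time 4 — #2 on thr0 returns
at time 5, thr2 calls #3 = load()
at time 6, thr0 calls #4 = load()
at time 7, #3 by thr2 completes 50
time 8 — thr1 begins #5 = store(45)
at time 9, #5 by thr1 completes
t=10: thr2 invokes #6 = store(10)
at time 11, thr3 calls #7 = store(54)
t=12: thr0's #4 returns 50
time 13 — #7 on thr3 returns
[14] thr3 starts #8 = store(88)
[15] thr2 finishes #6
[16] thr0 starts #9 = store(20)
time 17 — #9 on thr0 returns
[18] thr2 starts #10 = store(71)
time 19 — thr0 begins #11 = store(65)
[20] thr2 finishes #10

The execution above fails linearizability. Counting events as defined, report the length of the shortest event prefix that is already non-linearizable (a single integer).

7

events 1..6 are linearizable, e.g. via #1, #2:
1. #1 store(50), leaving value 50
2. #2 store(43), leaving value 43
adding event 7 (#3 responds at 7) leaves no legal real-time order
include/drop combinations of the 1 pending operation (#4) were all tried; none helps
one such order, #1, #2, #3 (pending dropped), breaks at step 3 where #3 load() → 50 is illegal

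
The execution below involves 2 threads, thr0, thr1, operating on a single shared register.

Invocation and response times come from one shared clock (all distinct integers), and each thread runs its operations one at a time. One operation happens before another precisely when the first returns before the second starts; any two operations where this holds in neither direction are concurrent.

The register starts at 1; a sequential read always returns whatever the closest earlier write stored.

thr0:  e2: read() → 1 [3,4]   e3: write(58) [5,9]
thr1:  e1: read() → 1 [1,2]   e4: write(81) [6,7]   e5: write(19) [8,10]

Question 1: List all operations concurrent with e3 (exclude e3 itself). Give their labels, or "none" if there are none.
concurrent with e3 ([5,9]): every op whose interval crosses 5..9
e1 [1,2]: before
e2 [3,4]: before
e4 [6,7]: concurrent
e5 [8,10]: concurrent

e4, e5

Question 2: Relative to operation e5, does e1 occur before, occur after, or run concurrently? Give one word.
e1 spans [1,2], e5 spans [8,10]
resp(e1)=2 < inv(e5)=8

before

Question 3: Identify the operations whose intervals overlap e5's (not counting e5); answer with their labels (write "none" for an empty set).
e5 spans [8,10]: anything still running between times 8 and 10 counts as concurrent
e1 [1,2]: before
e2 [3,4]: before
e3 [5,9]: concurrent
e4 [6,7]: before

e3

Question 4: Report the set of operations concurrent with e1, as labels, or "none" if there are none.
e1 runs from 1 to 2; window-overlapping ops are concurrent
e2 [3,4]: after
e3 [5,9]: after
e4 [6,7]: after
e5 [8,10]: after

none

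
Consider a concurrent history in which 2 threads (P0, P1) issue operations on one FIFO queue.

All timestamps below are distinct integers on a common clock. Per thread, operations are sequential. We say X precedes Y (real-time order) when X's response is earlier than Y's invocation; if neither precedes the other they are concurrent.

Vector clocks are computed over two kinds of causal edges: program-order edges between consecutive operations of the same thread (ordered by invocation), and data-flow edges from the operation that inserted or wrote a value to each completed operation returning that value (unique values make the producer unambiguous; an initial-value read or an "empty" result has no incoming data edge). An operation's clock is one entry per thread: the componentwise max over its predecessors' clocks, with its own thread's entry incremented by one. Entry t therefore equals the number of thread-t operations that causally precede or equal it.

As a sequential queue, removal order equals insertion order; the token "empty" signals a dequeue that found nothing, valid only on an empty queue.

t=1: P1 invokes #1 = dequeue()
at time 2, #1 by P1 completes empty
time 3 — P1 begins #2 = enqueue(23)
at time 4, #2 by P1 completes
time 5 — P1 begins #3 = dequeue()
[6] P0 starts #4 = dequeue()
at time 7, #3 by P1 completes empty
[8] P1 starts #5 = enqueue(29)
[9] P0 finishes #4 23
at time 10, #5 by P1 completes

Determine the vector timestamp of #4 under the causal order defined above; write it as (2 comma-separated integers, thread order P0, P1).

#1 (invocation 1): nothing precedes it; P1's component alone gives (0, 1)
#2 (invocation 3): componentwise max over VC(#1)=(0, 1), +1 at P1, giving (0, 2)
#3 (invocation 5): componentwise max over VC(#2)=(0, 2), +1 at P1, giving (0, 3)
#4 (invocation 6): componentwise max over VC(#2)=(0, 2), +1 at P0, giving (1, 2)
#5 (invocation 8): componentwise max over VC(#3)=(0, 3), +1 at P1, giving (0, 4)
target: VC(#4) = (1, 2)

(1, 2)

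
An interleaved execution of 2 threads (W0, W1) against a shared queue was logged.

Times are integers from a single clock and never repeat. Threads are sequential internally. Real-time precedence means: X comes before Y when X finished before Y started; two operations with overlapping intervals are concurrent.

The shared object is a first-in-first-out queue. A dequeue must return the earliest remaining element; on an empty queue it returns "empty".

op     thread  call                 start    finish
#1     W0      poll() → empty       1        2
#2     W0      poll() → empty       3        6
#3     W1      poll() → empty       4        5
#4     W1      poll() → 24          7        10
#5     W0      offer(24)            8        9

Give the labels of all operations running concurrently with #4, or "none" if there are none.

#5

#4 spans [7,10]; an op avoiding the whole window 7..10 is ordered, any other is concurrent
#1 [1,2]: before
#2 [3,6]: before
#3 [4,5]: before
#5 [8,9]: concurrent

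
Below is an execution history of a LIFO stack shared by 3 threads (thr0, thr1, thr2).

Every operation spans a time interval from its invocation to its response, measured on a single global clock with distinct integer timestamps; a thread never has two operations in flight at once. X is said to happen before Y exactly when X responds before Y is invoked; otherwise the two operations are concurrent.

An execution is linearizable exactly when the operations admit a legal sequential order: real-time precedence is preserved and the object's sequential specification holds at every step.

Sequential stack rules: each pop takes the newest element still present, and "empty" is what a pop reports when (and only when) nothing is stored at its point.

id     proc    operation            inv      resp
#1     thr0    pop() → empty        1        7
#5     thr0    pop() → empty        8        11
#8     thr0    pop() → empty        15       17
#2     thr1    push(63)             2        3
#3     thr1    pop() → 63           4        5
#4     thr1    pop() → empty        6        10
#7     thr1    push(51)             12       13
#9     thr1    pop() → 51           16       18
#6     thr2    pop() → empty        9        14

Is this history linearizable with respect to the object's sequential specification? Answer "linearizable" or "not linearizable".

linearizable

witness order: #1, #2, #3, #4, #5, #6, #7, #9, #8
1. #1 pop() → empty, leaving stack <>
2. #2 push(63), leaving stack <63>
3. #3 pop() → 63, leaving stack <>
4. #4 pop() → empty, leaving stack <>
5. #5 pop() → empty, leaving stack <>
6. #6 pop() → empty, leaving stack <>
7. #7 push(51), leaving stack <51>
8. #9 pop() → 51, leaving stack <>
9. #8 pop() → empty, leaving stack <>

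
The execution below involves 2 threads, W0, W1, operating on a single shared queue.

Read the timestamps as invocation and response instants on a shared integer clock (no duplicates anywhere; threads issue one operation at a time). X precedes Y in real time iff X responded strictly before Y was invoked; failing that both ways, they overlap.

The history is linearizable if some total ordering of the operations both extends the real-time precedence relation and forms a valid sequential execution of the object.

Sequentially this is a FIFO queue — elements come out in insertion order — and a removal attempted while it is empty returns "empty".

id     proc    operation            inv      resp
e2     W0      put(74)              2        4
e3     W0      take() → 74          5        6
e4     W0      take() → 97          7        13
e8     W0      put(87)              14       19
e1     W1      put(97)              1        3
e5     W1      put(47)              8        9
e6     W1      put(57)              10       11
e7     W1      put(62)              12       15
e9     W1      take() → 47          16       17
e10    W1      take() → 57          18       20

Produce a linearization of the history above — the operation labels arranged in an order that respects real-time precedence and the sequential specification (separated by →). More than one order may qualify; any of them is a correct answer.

after step 1 (e2 put(74)): queue <74>
after step 2 (e1 put(97)): queue <74,97>
after step 3 (e3 take() → 74): queue <97>
after step 4 (e4 take() → 97): queue <>
after step 5 (e5 put(47)): queue <47>
after step 6 (e6 put(57)): queue <47,57>
after step 7 (e7 put(62)): queue <47,57,62>
after step 8 (e8 put(87)): queue <47,57,62,87>
after step 9 (e9 take() → 47): queue <57,62,87>
after step 10 (e10 take() → 57): queue <62,87>

e2 → e1 → e3 → e4 → e5 → e6 → e7 → e8 → e9 → e10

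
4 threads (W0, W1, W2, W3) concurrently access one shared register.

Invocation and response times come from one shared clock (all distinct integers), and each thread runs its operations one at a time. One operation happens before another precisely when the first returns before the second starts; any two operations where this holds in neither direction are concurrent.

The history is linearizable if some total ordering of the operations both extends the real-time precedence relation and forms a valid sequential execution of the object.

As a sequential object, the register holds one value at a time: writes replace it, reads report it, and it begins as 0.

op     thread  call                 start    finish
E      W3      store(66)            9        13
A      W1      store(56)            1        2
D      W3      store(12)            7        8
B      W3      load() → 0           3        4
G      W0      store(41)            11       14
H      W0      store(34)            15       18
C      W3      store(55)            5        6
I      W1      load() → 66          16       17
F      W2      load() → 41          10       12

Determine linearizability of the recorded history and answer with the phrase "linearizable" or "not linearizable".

not linearizable

the violation lands at event 4, B's response at time 4: events 1..3 linearize, events 1..4 do not
the completed operations (2 total) allow one real-time order; the register replay rejects it
sample order A, B stalls at step 2 — B load() → 0 has no legal effect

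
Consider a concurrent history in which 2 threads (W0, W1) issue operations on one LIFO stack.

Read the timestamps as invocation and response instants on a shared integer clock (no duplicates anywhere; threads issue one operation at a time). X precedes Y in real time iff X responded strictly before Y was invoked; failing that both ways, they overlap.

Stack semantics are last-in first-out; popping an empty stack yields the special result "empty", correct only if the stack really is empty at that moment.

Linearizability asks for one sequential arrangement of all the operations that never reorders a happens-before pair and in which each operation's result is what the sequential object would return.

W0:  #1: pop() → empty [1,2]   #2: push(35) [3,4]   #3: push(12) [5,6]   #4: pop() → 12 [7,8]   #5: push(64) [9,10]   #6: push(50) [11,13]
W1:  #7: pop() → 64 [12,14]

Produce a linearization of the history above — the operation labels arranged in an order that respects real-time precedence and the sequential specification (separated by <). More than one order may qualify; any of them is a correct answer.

#1 < #2 < #3 < #4 < #5 < #7 < #6

after step 1 (#1 pop() → empty): stack <>
after step 2 (#2 push(35)): stack <35>
after step 3 (#3 push(12)): stack <35,12>
after step 4 (#4 pop() → 12): stack <35>
after step 5 (#5 push(64)): stack <35,64>
after step 6 (#7 pop() → 64): stack <35>
after step 7 (#6 push(50)): stack <35,50>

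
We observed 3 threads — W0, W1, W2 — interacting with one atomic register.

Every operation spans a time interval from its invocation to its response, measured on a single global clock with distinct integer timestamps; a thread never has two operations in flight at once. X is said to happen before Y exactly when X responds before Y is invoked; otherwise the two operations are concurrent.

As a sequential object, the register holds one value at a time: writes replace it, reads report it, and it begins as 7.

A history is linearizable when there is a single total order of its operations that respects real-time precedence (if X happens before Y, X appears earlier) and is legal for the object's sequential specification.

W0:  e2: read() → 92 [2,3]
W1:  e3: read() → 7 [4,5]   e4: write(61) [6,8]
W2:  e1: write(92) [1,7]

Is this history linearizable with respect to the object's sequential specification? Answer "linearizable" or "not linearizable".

not linearizable

already the first 5 events (up to e3's response at time 5) admit no linearization; the first 4 still do
a single order respects real time; the 2 completed atomic register operations fail replay along it
completion choices over the 1 pending operation (e1) were checked; none helps
sample order e2, e3 (pending dropped) stalls at step 1 — e2 read() → 92 has no legal effect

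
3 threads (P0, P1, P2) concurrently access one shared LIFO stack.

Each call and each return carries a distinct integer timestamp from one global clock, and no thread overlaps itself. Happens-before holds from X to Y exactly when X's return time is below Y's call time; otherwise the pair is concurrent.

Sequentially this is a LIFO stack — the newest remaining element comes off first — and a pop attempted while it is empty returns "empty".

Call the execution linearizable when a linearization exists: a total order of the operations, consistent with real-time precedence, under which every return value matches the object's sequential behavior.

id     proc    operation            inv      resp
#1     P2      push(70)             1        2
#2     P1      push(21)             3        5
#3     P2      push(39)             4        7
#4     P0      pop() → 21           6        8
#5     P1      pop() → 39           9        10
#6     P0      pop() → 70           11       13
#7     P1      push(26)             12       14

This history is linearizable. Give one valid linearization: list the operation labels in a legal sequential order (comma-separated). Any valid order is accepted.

#1, #2, #4, #3, #5, #6, #7

1. #1 push(70), leaving stack <70>
2. #2 push(21), leaving stack <70,21>
3. #4 pop() → 21, leaving stack <70>
4. #3 push(39), leaving stack <70,39>
5. #5 pop() → 39, leaving stack <70>
6. #6 pop() → 70, leaving stack <>
7. #7 push(26), leaving stack <26>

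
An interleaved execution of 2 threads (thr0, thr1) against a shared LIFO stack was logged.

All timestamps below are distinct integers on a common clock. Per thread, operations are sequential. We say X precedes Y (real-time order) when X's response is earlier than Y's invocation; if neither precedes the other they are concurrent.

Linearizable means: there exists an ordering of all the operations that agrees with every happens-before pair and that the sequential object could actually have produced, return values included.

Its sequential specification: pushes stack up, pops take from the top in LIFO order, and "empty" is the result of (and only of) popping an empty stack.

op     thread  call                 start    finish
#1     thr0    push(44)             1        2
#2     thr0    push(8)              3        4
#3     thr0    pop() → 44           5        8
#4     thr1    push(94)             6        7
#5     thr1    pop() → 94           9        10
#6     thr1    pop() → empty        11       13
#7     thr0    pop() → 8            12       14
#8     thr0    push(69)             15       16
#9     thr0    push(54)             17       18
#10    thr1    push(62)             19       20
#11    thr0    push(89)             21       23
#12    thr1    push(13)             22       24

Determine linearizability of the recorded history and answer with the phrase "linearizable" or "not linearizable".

not linearizable

cut after 7 events: linearizable; cut after 8 events (#3 responds, time 8): not linearizable
real-time-consistent orders of the 4 completed operations: 2 — all fail the LIFO stack replay
one such order, #1, #2, #3, #4, breaks at step 3 where #3 pop() → 44 is illegal
one such order, #1, #2, #4, #3, breaks at step 4 where #3 pop() → 44 is illegal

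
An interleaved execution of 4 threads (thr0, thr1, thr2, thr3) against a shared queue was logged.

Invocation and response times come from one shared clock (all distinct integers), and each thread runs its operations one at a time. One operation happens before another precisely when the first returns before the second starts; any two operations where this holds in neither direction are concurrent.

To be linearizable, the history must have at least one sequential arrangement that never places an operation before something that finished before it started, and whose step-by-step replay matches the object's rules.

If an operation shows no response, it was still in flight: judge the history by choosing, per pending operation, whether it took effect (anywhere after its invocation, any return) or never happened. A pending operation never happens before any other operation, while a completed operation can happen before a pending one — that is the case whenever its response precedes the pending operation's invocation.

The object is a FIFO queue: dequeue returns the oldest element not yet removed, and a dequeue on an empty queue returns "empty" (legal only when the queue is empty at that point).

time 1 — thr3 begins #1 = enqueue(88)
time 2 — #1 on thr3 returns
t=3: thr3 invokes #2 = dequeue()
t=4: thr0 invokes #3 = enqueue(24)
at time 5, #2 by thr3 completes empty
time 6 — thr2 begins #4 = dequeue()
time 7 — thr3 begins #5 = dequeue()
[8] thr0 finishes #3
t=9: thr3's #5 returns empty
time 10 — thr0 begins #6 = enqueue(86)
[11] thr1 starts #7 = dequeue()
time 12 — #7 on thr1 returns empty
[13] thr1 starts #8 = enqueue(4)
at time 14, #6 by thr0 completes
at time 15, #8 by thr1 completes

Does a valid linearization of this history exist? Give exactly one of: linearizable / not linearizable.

through event 4 a valid linearization exists; event 5 (#2 responding at time 5) ends that
exhaustive check: the 2 completed queue ops admit one real-time order; illegal
including or dropping the 1 pending operation (#3) in any combination fails
take #1, #2 (pending dropped): step 2 already fails, because #2 dequeue() → empty cannot occur there

not linearizable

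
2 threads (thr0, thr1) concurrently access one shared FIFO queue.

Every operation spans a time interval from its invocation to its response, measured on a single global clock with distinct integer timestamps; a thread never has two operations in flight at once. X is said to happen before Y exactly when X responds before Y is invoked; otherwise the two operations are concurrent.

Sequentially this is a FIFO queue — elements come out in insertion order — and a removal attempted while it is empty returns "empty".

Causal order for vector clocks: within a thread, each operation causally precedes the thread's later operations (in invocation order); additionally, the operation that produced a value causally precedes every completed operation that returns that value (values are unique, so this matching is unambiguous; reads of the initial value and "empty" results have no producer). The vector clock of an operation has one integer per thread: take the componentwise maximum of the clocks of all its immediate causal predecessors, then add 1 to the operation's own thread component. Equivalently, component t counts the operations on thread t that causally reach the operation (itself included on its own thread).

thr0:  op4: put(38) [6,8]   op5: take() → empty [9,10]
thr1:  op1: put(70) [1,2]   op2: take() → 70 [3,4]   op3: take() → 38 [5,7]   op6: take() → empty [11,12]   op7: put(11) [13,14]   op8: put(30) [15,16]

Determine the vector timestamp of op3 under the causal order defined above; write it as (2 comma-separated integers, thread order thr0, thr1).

invoked at 1, op1 has no predecessors; its own thr1 bump gives (0, 1)
invoked at 6, op4 has no predecessors; its own thr0 bump gives (1, 0)
op2, invoked 3, takes VC(op1)=(0, 1) under max, adds 1 for thr1 → (0, 2)
op5, invoked 9, takes VC(op4)=(1, 0) under max, adds 1 for thr0 → (2, 0)
op3, invoked 5, takes VC(op2)=(0, 2), VC(op4)=(1, 0) under max, adds 1 for thr1 → (1, 3)
op6, invoked 11, takes VC(op3)=(1, 3) under max, adds 1 for thr1 → (1, 4)
op7, invoked 13, takes VC(op6)=(1, 4) under max, adds 1 for thr1 → (1, 5)
op8, invoked 15, takes VC(op7)=(1, 5) under max, adds 1 for thr1 → (1, 6)
target: VC(op3) = (1, 3)

(1, 3)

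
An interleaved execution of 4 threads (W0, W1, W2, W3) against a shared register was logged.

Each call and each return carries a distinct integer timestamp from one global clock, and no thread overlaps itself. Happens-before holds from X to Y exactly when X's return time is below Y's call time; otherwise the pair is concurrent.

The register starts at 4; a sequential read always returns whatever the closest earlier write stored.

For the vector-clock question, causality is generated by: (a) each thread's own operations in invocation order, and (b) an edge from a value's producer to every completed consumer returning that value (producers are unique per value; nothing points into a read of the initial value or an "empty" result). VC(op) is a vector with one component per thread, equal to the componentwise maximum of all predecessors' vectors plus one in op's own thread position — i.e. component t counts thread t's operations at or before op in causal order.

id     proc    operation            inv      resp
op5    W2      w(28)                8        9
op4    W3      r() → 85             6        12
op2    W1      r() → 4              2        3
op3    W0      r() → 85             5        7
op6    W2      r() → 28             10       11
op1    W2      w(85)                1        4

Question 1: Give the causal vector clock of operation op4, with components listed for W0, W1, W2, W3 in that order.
(0, 0, 1, 1)

no predecessors for op1 (invoked 1): W2 increments from zero → (0, 0, 1, 0)
no predecessors for op2 (invoked 2): W1 increments from zero → (0, 1, 0, 0)
VC(op4, invoked at 6): max of VC(op1)=(0, 0, 1, 0), then +1 on thread W3 → (0, 0, 1, 1)
VC(op5, invoked at 8): max of VC(op1)=(0, 0, 1, 0), then +1 on thread W2 → (0, 0, 2, 0)
VC(op3, invoked at 5): max of VC(op1)=(0, 0, 1, 0), then +1 on thread W0 → (1, 0, 1, 0)
VC(op6, invoked at 10): max of VC(op5)=(0, 0, 2, 0), then +1 on thread W2 → (0, 0, 3, 0)
target: VC(op4) = (0, 0, 1, 1)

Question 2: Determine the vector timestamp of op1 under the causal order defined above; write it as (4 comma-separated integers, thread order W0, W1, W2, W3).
(0, 0, 1, 0)

invoked at 1, op1 has no predecessors; its own W2 bump gives (0, 0, 1, 0)
invoked at 2, op2 has no predecessors; its own W1 bump gives (0, 1, 0, 0)
invoked at 6, op4 merges VC(op1)=(0, 0, 1, 0) and bumps W3's slot → (0, 0, 1, 1)
invoked at 8, op5 merges VC(op1)=(0, 0, 1, 0) and bumps W2's slot → (0, 0, 2, 0)
invoked at 5, op3 merges VC(op1)=(0, 0, 1, 0) and bumps W0's slot → (1, 0, 1, 0)
invoked at 10, op6 merges VC(op5)=(0, 0, 2, 0) and bumps W2's slot → (0, 0, 3, 0)
target: VC(op1) = (0, 0, 1, 0)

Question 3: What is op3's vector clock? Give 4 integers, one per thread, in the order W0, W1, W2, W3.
(1, 0, 1, 0)

op1 (invocation 1): nothing precedes it; W2's component alone gives (0, 0, 1, 0)
op2 (invocation 2): nothing precedes it; W1's component alone gives (0, 1, 0, 0)
merge at op4 (invoked 6): VC(op1)=(0, 0, 1, 0), own-thread bump on W3 → (0, 0, 1, 1)
merge at op5 (invoked 8): VC(op1)=(0, 0, 1, 0), own-thread bump on W2 → (0, 0, 2, 0)
merge at op3 (invoked 5): VC(op1)=(0, 0, 1, 0), own-thread bump on W0 → (1, 0, 1, 0)
merge at op6 (invoked 10): VC(op5)=(0, 0, 2, 0), own-thread bump on W2 → (0, 0, 3, 0)
target: VC(op3) = (1, 0, 1, 0)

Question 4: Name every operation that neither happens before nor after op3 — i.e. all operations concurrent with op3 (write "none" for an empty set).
op4

op3 spans [5,7]; an op avoiding the whole window 5..7 is ordered, any other is concurrent
op1 [1,4]: before
op2 [2,3]: before
op4 [6,12]: concurrent
op5 [8,9]: after
op6 [10,11]: after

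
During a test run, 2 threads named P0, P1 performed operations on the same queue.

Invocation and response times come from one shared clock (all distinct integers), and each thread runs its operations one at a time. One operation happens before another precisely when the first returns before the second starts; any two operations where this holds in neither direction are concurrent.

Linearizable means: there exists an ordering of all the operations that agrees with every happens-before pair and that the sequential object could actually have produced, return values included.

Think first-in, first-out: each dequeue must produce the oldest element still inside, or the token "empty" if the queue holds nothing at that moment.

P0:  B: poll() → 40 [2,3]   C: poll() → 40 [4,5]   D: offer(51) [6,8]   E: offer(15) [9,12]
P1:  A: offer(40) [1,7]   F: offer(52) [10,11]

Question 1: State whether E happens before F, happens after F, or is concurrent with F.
concurrent

E spans [9,12], F spans [10,11]
the intervals overlap in both directions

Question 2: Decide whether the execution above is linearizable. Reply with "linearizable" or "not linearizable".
not linearizable

through event 4 a valid linearization exists; event 5 (C responding at time 5) ends that
a single order respects real time; the 2 completed queue operations fail replay along it
include/drop combinations of the 1 pending operation (A) were all tried; none helps
sample order B, C (pending dropped) stalls at step 1 — B poll() → 40 has no legal effect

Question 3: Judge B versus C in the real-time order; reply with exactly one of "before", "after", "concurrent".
before

B spans [2,3], C spans [4,5]
resp(B)=3 < inv(C)=4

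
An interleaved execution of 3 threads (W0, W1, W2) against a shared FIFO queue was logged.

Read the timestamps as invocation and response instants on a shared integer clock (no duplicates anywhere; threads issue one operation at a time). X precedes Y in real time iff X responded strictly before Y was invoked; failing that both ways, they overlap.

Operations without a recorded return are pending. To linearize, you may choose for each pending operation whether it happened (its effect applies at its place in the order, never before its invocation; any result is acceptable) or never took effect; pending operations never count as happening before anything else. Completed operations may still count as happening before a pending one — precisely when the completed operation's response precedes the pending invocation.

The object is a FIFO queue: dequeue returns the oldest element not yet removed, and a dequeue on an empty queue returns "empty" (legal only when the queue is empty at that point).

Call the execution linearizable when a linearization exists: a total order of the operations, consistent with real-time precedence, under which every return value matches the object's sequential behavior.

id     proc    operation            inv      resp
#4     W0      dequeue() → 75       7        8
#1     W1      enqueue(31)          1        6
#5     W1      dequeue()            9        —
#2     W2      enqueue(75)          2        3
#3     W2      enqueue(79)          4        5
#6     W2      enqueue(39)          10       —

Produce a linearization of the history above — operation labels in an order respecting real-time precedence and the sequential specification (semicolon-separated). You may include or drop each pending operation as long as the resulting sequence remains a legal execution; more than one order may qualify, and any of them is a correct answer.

1. #2 enqueue(75), leaving queue <75>
2. #1 enqueue(31), leaving queue <75,31>
3. #3 enqueue(79), leaving queue <75,31,79>
4. #4 dequeue() → 75, leaving queue <31,79>

#2; #1; #3; #4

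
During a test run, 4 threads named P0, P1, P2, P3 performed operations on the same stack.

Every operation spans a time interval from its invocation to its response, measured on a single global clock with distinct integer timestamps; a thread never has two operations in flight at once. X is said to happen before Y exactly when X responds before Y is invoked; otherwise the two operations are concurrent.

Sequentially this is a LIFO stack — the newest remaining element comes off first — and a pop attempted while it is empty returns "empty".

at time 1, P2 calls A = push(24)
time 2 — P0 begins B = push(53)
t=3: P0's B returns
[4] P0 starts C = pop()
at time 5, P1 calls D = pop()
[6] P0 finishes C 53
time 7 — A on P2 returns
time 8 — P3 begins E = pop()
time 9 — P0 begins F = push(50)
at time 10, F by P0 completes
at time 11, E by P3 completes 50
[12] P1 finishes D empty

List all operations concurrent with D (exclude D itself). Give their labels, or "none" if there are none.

D runs from 5 to 12; window-overlapping ops are concurrent
A [1,7]: concurrent
B [2,3]: before
C [4,6]: concurrent
E [8,11]: concurrent
F [9,10]: concurrent

A, C, E, F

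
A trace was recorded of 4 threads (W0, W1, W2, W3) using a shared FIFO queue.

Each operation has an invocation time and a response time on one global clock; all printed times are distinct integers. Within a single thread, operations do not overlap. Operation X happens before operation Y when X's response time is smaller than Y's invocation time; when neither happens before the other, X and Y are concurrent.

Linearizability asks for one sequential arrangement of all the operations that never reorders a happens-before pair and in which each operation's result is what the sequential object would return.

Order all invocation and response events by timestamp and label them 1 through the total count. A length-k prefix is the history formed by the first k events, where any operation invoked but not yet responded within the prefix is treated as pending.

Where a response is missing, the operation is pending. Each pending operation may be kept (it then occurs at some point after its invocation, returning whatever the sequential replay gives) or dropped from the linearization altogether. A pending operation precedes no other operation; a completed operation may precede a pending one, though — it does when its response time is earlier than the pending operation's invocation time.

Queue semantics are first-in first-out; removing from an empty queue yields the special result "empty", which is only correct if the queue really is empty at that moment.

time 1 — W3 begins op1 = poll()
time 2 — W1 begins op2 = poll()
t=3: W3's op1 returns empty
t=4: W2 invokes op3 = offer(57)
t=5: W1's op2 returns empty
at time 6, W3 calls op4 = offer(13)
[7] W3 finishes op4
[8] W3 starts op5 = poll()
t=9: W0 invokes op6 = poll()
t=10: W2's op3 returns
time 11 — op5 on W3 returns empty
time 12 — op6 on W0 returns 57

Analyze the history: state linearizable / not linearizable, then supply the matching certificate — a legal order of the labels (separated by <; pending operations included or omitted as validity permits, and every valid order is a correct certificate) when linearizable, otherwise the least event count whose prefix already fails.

not linearizable — minimal violating prefix: 12 events

already the first 12 events (up to op6's response at time 12) admit no linearization; the first 11 still do
all 18 real-time-respecting orders fail — 6 completed FIFO queue operations, no legal replay
take op1, op2, op3, op4, op5, op6: step 5 already fails, because op5 poll() → empty cannot occur there
take op1, op2, op3, op4, op6, op5: step 6 already fails, because op5 poll() → empty cannot occur there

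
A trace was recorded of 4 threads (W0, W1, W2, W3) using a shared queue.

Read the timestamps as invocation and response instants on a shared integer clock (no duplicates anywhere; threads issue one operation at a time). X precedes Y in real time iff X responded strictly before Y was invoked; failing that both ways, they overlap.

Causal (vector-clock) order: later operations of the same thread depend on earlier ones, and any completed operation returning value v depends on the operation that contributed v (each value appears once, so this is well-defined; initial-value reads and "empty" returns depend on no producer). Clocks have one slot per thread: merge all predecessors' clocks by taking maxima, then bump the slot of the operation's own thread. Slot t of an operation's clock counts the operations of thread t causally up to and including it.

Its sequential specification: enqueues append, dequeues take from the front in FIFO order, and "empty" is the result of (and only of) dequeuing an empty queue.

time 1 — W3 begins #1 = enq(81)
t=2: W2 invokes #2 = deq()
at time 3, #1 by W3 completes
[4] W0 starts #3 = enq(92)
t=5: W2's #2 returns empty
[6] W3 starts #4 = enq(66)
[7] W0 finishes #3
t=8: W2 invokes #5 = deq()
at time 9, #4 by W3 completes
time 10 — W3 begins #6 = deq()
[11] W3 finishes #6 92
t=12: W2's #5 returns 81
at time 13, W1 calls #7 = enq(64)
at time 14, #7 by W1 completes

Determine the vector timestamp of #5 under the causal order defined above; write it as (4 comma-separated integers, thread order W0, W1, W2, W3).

root op #1, invoked 1: fresh clock plus W3's own tick → (0, 0, 0, 1)
root op #2, invoked 2: fresh clock plus W2's own tick → (0, 0, 1, 0)
root op #7, invoked 13: fresh clock plus W1's own tick → (0, 1, 0, 0)
root op #3, invoked 4: fresh clock plus W0's own tick → (1, 0, 0, 0)
merge at #4 (invoked 6): VC(#1)=(0, 0, 0, 1), own-thread bump on W3 → (0, 0, 0, 2)
merge at #5 (invoked 8): VC(#1)=(0, 0, 0, 1), VC(#2)=(0, 0, 1, 0), own-thread bump on W2 → (0, 0, 2, 1)
merge at #6 (invoked 10): VC(#3)=(1, 0, 0, 0), VC(#4)=(0, 0, 0, 2), own-thread bump on W3 → (1, 0, 0, 3)
target: VC(#5) = (0, 0, 2, 1)

(0, 0, 2, 1)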